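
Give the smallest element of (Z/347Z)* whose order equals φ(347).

2

φ(347) = 347 − 1 = 346 = 2 · 173.
g is a primitive root iff g^(346/q) ≢ 1 (mod 347) for each prime q ∈ {2, 173}.
g = 2: 2^173 ≡ 346; 2^2 ≡ 4 — none is 1, so 2 is a primitive root.
So 2 is the smallest generator of (Z/347Z)^×.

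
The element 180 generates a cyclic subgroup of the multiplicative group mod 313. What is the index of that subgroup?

3

The order of 180 must divide φ(313) = 313 − 1 = 312 = 2^3 · 3 · 13.
Divisors of 312: 1, 2, 3, 4, 6, 8, 12, 13, 24, 26, 39, 52, 78, 104, 156, 312.
Check 180^d mod 313 for each divisor in increasing order:
180^1 ≡ 180 (mod 313)
180^2 ≡ 161 (mod 313)
180^3 ≡ 184 (mod 313)
180^4 ≡ 255 (mod 313)
180^6 ≡ 52 (mod 313)
180^8 ≡ 234 (mod 313)
180^12 ≡ 200 (mod 313)
180^13 ≡ 5 (mod 313)
180^24 ≡ 249 (mod 313)
180^26 ≡ 25 (mod 313)
180^39 ≡ 125 (mod 313)
180^52 ≡ 312 (mod 313)
180^78 ≡ 288 (mod 313)
180^104 ≡ 1 (mod 313) ✓
Thus |⟨180⟩| = ord(180) = 104.
Index = |(Z/313Z)^×| / |⟨180⟩| = 312 / 104 = 3.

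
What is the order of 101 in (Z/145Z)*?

The order of 101 must divide φ(145) = φ(5·29) = (5−1)·(29−1) = 4·28 = 112 = 2^4 · 7.
Divisors of 112: 1, 2, 4, 7, 8, 14, 16, 28, 56, 112.
Test each divisor d:
101^1 ≡ 101
101^2 ≡ 51
101^4 ≡ 136
101^7 ≡ 41
101^8 ≡ 81
101^14 ≡ 86
101^16 ≡ 36
101^28 ≡ 1
So ord_145(101) = 28.

28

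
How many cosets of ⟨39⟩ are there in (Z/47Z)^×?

1

ord(39) | φ(47) = 47 − 1 = 46 = 2 · 23.
Divisors of 46: 1, 2, 23, 46.
Test each divisor d:
39^1 ≡ 39
39^2 ≡ 17
39^23 ≡ 46
39^46 ≡ 1
So ord_47(39) = 46, hence |⟨39⟩| = 46.
The index is φ(47) / ord(39) = 46 / 46 = 1.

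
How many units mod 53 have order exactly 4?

2

φ(53) = 53 − 1 = 52 = 2^2 · 13.
Since (Z/53Z)^× is cyclic of order 52, the number of elements of order d is φ(d) when d | 52 and 0 otherwise.
4 = 2^2 divides 52, and φ(4) = 2.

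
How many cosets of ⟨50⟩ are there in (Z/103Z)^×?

2

Since 50 ∈ (Z/103Z)^×, its order divides φ(103) = 103 − 1 = 102 = 2 · 3 · 17.
Divisors of 102: 1, 2, 3, 6, 17, 34, 51, 102.
Check 50^d mod 103 for each divisor in increasing order:
50^1 ≡ 50 (mod 103)
50^2 ≡ 28 (mod 103)
50^3 ≡ 61 (mod 103)
50^6 ≡ 13 (mod 103)
50^17 ≡ 46 (mod 103)
50^34 ≡ 56 (mod 103)
50^51 ≡ 1 (mod 103) ✓
So ord_103(50) = 51, hence |⟨50⟩| = 51.
The index is φ(103) / ord(50) = 102 / 51 = 2.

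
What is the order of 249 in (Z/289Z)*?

16

Since 249 ∈ (Z/289Z)^×, its order divides φ(289) = φ(17^2) = 17·(17−1) = 272 = 2^4 · 17.
Divisors of 272: 1, 2, 4, 8, 16, 17, 34, 68, 136, 272.
Check 249^d mod 289 for each divisor in increasing order:
249^1 ≡ 249 (mod 289)
249^2 ≡ 155 (mod 289)
249^4 ≡ 38 (mod 289)
249^8 ≡ 288 (mod 289)
249^16 ≡ 1 (mod 289) ✓
The smallest such exponent is 16, so the order of 249 is 16.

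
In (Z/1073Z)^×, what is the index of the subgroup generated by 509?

Since 509 ∈ (Z/1073Z)^×, its order divides φ(1073) = φ(29·37) = (29−1)·(37−1) = 28·36 = 1008 = 2^4 · 3^2 · 7.
Divisors of 1008: 1, 2, 3, 4, 6, 7, 8, 9, 12, 14, 16, 18, 21, 24, 28, 36, 42, 48, 56, 63, 72, 84, 112, 126, 144, 168, 252, 336, 504, 1008.
Check 509^d mod 1073 for each divisor in increasing order:
509^1 ≡ 509 (mod 1073)
509^2 ≡ 488 (mod 1073)
509^3 ≡ 529 (mod 1073)
509^4 ≡ 1011 (mod 1073)
509^6 ≡ 861 (mod 1073)
509^7 ≡ 465 (mod 1073)
509^8 ≡ 625 (mod 1073)
509^9 ≡ 517 (mod 1073)
509^12 ≡ 951 (mod 1073)
509^14 ≡ 552 (mod 1073)
509^16 ≡ 53 (mod 1073)
509^18 ≡ 112 (mod 1073)
509^21 ≡ 233 (mod 1073)
509^24 ≡ 935 (mod 1073)
509^28 ≡ 1045 (mod 1073)
509^36 ≡ 741 (mod 1073)
509^42 ≡ 639 (mod 1073)
509^48 ≡ 803 (mod 1073)
509^56 ≡ 784 (mod 1073)
509^63 ≡ 813 (mod 1073)
509^72 ≡ 778 (mod 1073)
509^84 ≡ 581 (mod 1073)
509^112 ≡ 900 (mod 1073)
509^126 ≡ 1 (mod 1073) ✓
Thus |⟨509⟩| = ord(509) = 126.
The index is φ(1073) / ord(509) = 1008 / 126 = 8.

8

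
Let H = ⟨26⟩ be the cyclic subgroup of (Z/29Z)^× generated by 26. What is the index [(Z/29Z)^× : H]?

1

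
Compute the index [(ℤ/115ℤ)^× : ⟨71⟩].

The order of 71 must divide φ(115) = φ(5·23) = (5−1)·(23−1) = 4·22 = 88 = 2^3 · 11.
Divisors of 88: 1, 2, 4, 8, 11, 22, 44, 88.
Check 71^d mod 115 for each divisor in increasing order:
71^1 ≡ 71 (mod 115)
71^2 ≡ 96 (mod 115)
71^4 ≡ 16 (mod 115)
71^8 ≡ 26 (mod 115)
71^11 ≡ 1 (mod 115) ✓
The order of 71 is 11, so the subgroup it generates has 11 elements.
The index is φ(115) / ord(71) = 88 / 11 = 8.

8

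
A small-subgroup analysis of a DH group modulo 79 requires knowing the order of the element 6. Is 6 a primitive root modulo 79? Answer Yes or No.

φ(79) = 79 − 1 = 78 = 2 · 3 · 13.
It suffices to check that the order of 6 is not a proper divisor of 78: compute 6^(78/q) for q ∈ {2, 3, 13}.
6^39 ≡ 78 (mod 79)  [q = 2: ≢ 1 ✓]
6^26 ≡ 55 (mod 79)  [q = 3: ≢ 1 ✓]
6^6 ≡ 46 (mod 79)  [q = 13: ≢ 1 ✓]
None equal 1, so ord_79(6) = 78: 6 is a primitive root.

Yes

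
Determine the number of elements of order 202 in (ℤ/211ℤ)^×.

φ(211) = 211 − 1 = 210 = 2 · 3 · 5 · 7.
In a cyclic group of order 210, there are φ(d) elements of order d for each divisor d of 210, and zero for non-divisors.
202 does not divide 210, so no element of (Z/211Z)^× has order 202.

0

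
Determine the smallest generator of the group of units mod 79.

3

φ(79) = 79 − 1 = 78 = 2 · 3 · 13.
Test candidates g = 2, 3, … against the prime factors q ∈ {2, 3, 13} of φ(79): g is a generator iff g^(78/q) ≢ 1 for every such q.
g = 2: 2^39 ≡ 1 — hits 1, so not a primitive root.
g = 3: 3^39 ≡ 78; 3^26 ≡ 23; 3^6 ≡ 18 — none is 1, so 3 is a primitive root.
Hence the least primitive root of 79 is 3.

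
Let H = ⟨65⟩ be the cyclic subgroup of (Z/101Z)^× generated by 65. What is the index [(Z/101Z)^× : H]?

By Lagrange's theorem, ord_101(65) divides φ(101) = 101 − 1 = 100 = 2^2 · 5^2.
Divisors of 100: 1, 2, 4, 5, 10, 20, 25, 50, 100.
Compute 65^d (mod 101) for the divisors d until we hit 1:
65^1 ≡ 65 (mod 101)
65^2 ≡ 84 (mod 101)
65^4 ≡ 87 (mod 101)
65^5 ≡ 100 (mod 101)
65^10 ≡ 1 (mod 101) ✓
Thus |⟨65⟩| = ord(65) = 10.
[(Z/101Z)^× : ⟨65⟩] = 100/10 = 10.

10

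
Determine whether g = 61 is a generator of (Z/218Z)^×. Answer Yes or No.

φ(218) = φ(2)·φ(109) = 1·108 = 108 = 2^2 · 3^3.
61 is a primitive root mod 218 iff 61^(φ(218)/q) ≢ 1 for every prime q | φ(218), i.e. q ∈ {2, 3}.
61^54 ≡ 1 (mod 218)  [q = 2: ≡ 1 ✗]
61^36 ≡ 63 (mod 218)  [q = 3: ≢ 1 ✓]
The check at q = 2 fails, so 61 generates a proper subgroup.

No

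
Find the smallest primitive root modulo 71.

7

φ(71) = 71 − 1 = 70 = 2 · 5 · 7.
g is a primitive root iff g^(70/q) ≢ 1 (mod 71) for each prime q ∈ {2, 5, 7}.
g = 2: 2^35 ≡ 1 — hits 1, so not a primitive root.
g = 3: 3^35 ≡ 1 — hits 1, so not a primitive root.
g = 4: 4^35 ≡ 1 — hits 1, so not a primitive root.
g = 5: 5^35 ≡ 1 — hits 1, so not a primitive root.
g = 6: 6^35 ≡ 1 — hits 1, so not a primitive root.
g = 7: 7^35 ≡ 70; 7^14 ≡ 54; 7^10 ≡ 45 — none is 1, so 7 is a primitive root.
Hence the least primitive root of 71 is 7.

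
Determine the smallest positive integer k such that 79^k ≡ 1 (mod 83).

82

The order of 79 must divide φ(83) = 83 − 1 = 82 = 2 · 41.
Divisors of 82: 1, 2, 41, 82.
Evaluate successive powers at the divisors of 82:
79^1 ≡ 79
79^2 ≡ 16
79^41 ≡ 82
79^82 ≡ 1
Therefore the multiplicative order of 79 modulo 83 is 82.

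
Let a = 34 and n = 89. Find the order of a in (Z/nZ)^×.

4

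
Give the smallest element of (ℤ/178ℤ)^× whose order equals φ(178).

φ(178) = φ(2)·φ(89) = 1·88 = 88 = 2^3 · 11.
Test candidates g = 2, 3, … against the prime factors q ∈ {2, 11} of φ(178): g is a generator iff g^(88/q) ≢ 1 for every such q.
g = 2: gcd(2, 178) = 2 > 1, not a unit — skip.
g = 3: 3^44 ≡ 177; 3^8 ≡ 153 — none is 1, so 3 is a primitive root.
So 3 is the smallest generator of (Z/178Z)^×.

3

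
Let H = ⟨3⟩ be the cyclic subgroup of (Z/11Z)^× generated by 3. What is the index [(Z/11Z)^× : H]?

2

The order of 3 must divide φ(11) = 11 − 1 = 10 = 2 · 5.
Divisors of 10: 1, 2, 5, 10.
Compute 3^d (mod 11) for the divisors d until we hit 1:
3^1 ≡ 3
3^2 ≡ 9
3^5 ≡ 1
The order of 3 is 5, so the subgroup it generates has 5 elements.
Index = |(Z/11Z)^×| / |⟨3⟩| = 10 / 5 = 2.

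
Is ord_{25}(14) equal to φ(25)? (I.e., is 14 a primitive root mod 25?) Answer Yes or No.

No

φ(25) = φ(5^2) = 5·(5−1) = 20 = 2^2 · 5.
Test 14^(20/q) mod 25 for each prime factor q of 20:
14^10 ≡ 1 (mod 25)  [q = 2: ≡ 1 ✗]
14^4 ≡ 16 (mod 25)  [q = 5: ≢ 1 ✓]
14^10 ≡ 1 shows ord(14) | 10, strictly less than φ(25); not a primitive root.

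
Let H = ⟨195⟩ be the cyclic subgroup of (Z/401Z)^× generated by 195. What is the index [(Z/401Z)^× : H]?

Since 195 ∈ (Z/401Z)^×, its order divides φ(401) = 401 − 1 = 400 = 2^4 · 5^2.
Divisors of 400: 1, 2, 4, 5, 8, 10, 16, 20, 25, 40, 50, 80, 100, 200, 400.
Test each divisor d:
195^1 ≡ 195 (mod 401)
195^2 ≡ 331 (mod 401)
195^4 ≡ 88 (mod 401)
195^5 ≡ 318 (mod 401)
195^8 ≡ 125 (mod 401)
195^10 ≡ 72 (mod 401)
195^16 ≡ 387 (mod 401)
195^20 ≡ 372 (mod 401)
195^25 ≡ 1 (mod 401) ✓
The order of 195 is 25, so the subgroup it generates has 25 elements.
[(Z/401Z)^× : ⟨195⟩] = 400/25 = 16.

16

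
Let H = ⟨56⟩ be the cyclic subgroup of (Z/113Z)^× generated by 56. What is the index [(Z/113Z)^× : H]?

The order of 56 must divide φ(113) = 113 − 1 = 112 = 2^4 · 7.
Divisors of 112: 1, 2, 4, 7, 8, 14, 16, 28, 56, 112.
Evaluate successive powers at the divisors of 112:
56^1 ≡ 56
56^2 ≡ 85
56^4 ≡ 106
56^7 ≡ 15
56^8 ≡ 49
56^14 ≡ 112
56^16 ≡ 28
56^28 ≡ 1
So ord_113(56) = 28, hence |⟨56⟩| = 28.
The index is φ(113) / ord(56) = 112 / 28 = 4.

4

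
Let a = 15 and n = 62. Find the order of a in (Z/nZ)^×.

10

Since 15 ∈ (Z/62Z)^×, its order divides φ(62) = φ(2)·φ(31) = 1·30 = 30 = 2 · 3 · 5.
Divisors of 30: 1, 2, 3, 5, 6, 10, 15, 30.
Check 15^d mod 62 for each divisor in increasing order:
15^1 ≡ 15 (mod 62)
15^2 ≡ 39 (mod 62)
15^3 ≡ 27 (mod 62)
15^5 ≡ 61 (mod 62)
15^6 ≡ 47 (mod 62)
15^10 ≡ 1 (mod 62) ✓
So ord_62(15) = 10.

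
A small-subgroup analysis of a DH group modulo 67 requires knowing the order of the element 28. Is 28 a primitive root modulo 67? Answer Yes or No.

φ(67) = 67 − 1 = 66 = 2 · 3 · 11.
Test 28^(66/q) mod 67 for each prime factor q of 66:
28^33 ≡ 66 (mod 67)  [q = 2: ≢ 1 ✓]
28^22 ≡ 37 (mod 67)  [q = 3: ≢ 1 ✓]
28^6 ≡ 40 (mod 67)  [q = 11: ≢ 1 ✓]
All checks pass, so 28 has order 66 and is a primitive root modulo 67.

Yes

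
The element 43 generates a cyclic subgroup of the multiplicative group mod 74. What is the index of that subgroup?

9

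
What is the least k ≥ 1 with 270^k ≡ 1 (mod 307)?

306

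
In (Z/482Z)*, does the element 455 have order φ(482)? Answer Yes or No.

No

φ(482) = φ(2)·φ(241) = 1·240 = 240 = 2^4 · 3 · 5.
Test 455^(240/q) mod 482 for each prime factor q of 240:
455^120 ≡ 1 (mod 482)  [q = 2: ≡ 1 ✗]
455^80 ≡ 1 (mod 482)  [q = 3: ≡ 1 ✗]
455^48 ≡ 91 (mod 482)  [q = 5: ≢ 1 ✓]
The check at q = 2 fails, so 455 generates a proper subgroup.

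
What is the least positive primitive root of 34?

3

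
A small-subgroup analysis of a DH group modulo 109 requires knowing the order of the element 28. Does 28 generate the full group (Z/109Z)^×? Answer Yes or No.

No

φ(109) = 109 − 1 = 108 = 2^2 · 3^3.
It suffices to check that the order of 28 is not a proper divisor of 108: compute 28^(108/q) for q ∈ {2, 3}.
28^54 ≡ 1 (mod 109)  [q = 2: ≡ 1 ✗]
28^36 ≡ 63 (mod 109)  [q = 3: ≢ 1 ✓]
28^54 ≡ 1 shows ord(28) | 54, strictly less than φ(109); not a primitive root.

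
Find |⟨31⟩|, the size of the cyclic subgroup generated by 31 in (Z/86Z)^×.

21

By Lagrange's theorem, ord_86(31) divides φ(86) = φ(2)·φ(43) = 1·42 = 42 = 2 · 3 · 7.
Divisors of 42: 1, 2, 3, 6, 7, 14, 21, 42.
Check 31^d mod 86 for each divisor in increasing order:
31^1 ≡ 31
31^2 ≡ 15
31^3 ≡ 35
31^6 ≡ 21
31^7 ≡ 49
31^14 ≡ 79
31^21 ≡ 1
So ord_86(31) = 21.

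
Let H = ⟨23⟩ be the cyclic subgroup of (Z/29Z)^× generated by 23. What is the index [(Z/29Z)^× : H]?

4

Since 23 ∈ (Z/29Z)^×, its order divides φ(29) = 29 − 1 = 28 = 2^2 · 7.
Divisors of 28: 1, 2, 4, 7, 14, 28.
Compute 23^d (mod 29) for the divisors d until we hit 1:
23^1 ≡ 23 (mod 29)
23^2 ≡ 7 (mod 29)
23^4 ≡ 20 (mod 29)
23^7 ≡ 1 (mod 29) ✓
Thus |⟨23⟩| = ord(23) = 7.
The index is φ(29) / ord(23) = 28 / 7 = 4.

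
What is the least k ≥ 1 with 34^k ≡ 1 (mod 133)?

18

By Lagrange's theorem, ord_133(34) divides φ(133) = φ(7·19) = (7−1)·(19−1) = 6·18 = 108 = 2^2 · 3^3.
Divisors of 108: 1, 2, 3, 4, 6, 9, 12, 18, 27, 36, 54, 108.
Check 34^d mod 133 for each divisor in increasing order:
34^1 ≡ 34 (mod 133)
34^2 ≡ 92 (mod 133)
34^3 ≡ 69 (mod 133)
34^4 ≡ 85 (mod 133)
34^6 ≡ 106 (mod 133)
34^9 ≡ 132 (mod 133)
34^12 ≡ 64 (mod 133)
34^18 ≡ 1 (mod 133) ✓
Therefore the multiplicative order of 34 modulo 133 is 18.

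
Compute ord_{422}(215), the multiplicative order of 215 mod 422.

105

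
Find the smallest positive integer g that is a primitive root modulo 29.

2

φ(29) = 29 − 1 = 28 = 2^2 · 7.
Test candidates g = 2, 3, … against the prime factors q ∈ {2, 7} of φ(29): g is a generator iff g^(28/q) ≢ 1 for every such q.
g = 2: 2^14 ≡ 28; 2^4 ≡ 16 — none is 1, so 2 is a primitive root.
Hence the least primitive root of 29 is 2.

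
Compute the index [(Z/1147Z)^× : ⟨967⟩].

By Lagrange's theorem, ord_1147(967) divides φ(1147) = φ(31·37) = (31−1)·(37−1) = 30·36 = 1080 = 2^3 · 3^3 · 5.
Divisors of 1080: 1, 2, 3, 4, 5, 6, 8, 9, 10, 12, 15, 18, 20, 24, 27, 30, 36, 40, 45, 54, 60, 72, 90, 108, 120, 135, 180, 216, 270, 360, 540, 1080.
Check 967^d mod 1147 for each divisor in increasing order:
967^1 ≡ 967 (mod 1147)
967^2 ≡ 284 (mod 1147)
967^3 ≡ 495 (mod 1147)
967^4 ≡ 366 (mod 1147)
967^5 ≡ 646 (mod 1147)
967^6 ≡ 714 (mod 1147)
967^8 ≡ 904 (mod 1147)
967^9 ≡ 154 (mod 1147)
967^10 ≡ 955 (mod 1147)
967^12 ≡ 528 (mod 1147)
967^15 ≡ 991 (mod 1147)
967^18 ≡ 776 (mod 1147)
967^20 ≡ 160 (mod 1147)
967^24 ≡ 63 (mod 1147)
967^27 ≡ 216 (mod 1147)
967^30 ≡ 249 (mod 1147)
967^36 ≡ 1 (mod 1147) ✓
The order of 967 is 36, so the subgroup it generates has 36 elements.
[(Z/1147Z)^× : ⟨967⟩] = 1080/36 = 30.

30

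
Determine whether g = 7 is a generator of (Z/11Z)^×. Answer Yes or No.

Yes

φ(11) = 11 − 1 = 10 = 2 · 5.
Test 7^(10/q) mod 11 for each prime factor q of 10:
7^5 ≡ 10 (mod 11)  [q = 2: ≢ 1 ✓]
7^2 ≡ 5 (mod 11)  [q = 5: ≢ 1 ✓]
Every test exponent gives a nontrivial residue, hence 7 generates the full group.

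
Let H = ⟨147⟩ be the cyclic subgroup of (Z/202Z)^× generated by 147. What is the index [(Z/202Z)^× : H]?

ord(147) | φ(202) = φ(2)·φ(101) = 1·100 = 100 = 2^2 · 5^2.
Divisors of 100: 1, 2, 4, 5, 10, 20, 25, 50, 100.
Compute 147^d (mod 202) for the divisors d until we hit 1:
147^1 ≡ 147 (mod 202)
147^2 ≡ 197 (mod 202)
147^4 ≡ 25 (mod 202)
147^5 ≡ 39 (mod 202)
147^10 ≡ 107 (mod 202)
147^20 ≡ 137 (mod 202)
147^25 ≡ 91 (mod 202)
147^50 ≡ 201 (mod 202)
147^100 ≡ 1 (mod 202) ✓
The order of 147 is 100, so the subgroup it generates has 100 elements.
The index is φ(202) / ord(147) = 100 / 100 = 1.

1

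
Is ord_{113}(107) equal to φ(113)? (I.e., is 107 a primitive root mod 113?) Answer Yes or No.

Yes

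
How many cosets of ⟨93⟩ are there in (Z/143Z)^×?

The order of 93 must divide φ(143) = φ(11·13) = (11−1)·(13−1) = 10·12 = 120 = 2^3 · 3 · 5.
Divisors of 120: 1, 2, 3, 4, 5, 6, 8, 10, 12, 15, 20, 24, 30, 40, 60, 120.
Compute 93^d (mod 143) for the divisors d until we hit 1:
93^1 ≡ 93 (mod 143)
93^2 ≡ 69 (mod 143)
93^3 ≡ 125 (mod 143)
93^4 ≡ 42 (mod 143)
93^5 ≡ 45 (mod 143)
93^6 ≡ 38 (mod 143)
93^8 ≡ 48 (mod 143)
93^10 ≡ 23 (mod 143)
93^12 ≡ 14 (mod 143)
93^15 ≡ 34 (mod 143)
93^20 ≡ 100 (mod 143)
93^24 ≡ 53 (mod 143)
93^30 ≡ 12 (mod 143)
93^40 ≡ 133 (mod 143)
93^60 ≡ 1 (mod 143) ✓
Thus |⟨93⟩| = ord(93) = 60.
Index = |(Z/143Z)^×| / |⟨93⟩| = 120 / 60 = 2.

2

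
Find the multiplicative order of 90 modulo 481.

18

By Lagrange's theorem, ord_481(90) divides φ(481) = φ(13·37) = (13−1)·(37−1) = 12·36 = 432 = 2^4 · 3^3.
Divisors of 432: 1, 2, 3, 4, 6, 8, 9, 12, 16, 18, 24, 27, 36, 48, 54, 72, 108, 144, 216, 432.
Compute 90^d (mod 481) for the divisors d until we hit 1:
90^1 ≡ 90 (mod 481)
90^2 ≡ 404 (mod 481)
90^3 ≡ 285 (mod 481)
90^4 ≡ 157 (mod 481)
90^6 ≡ 417 (mod 481)
90^8 ≡ 118 (mod 481)
90^9 ≡ 38 (mod 481)
90^12 ≡ 248 (mod 481)
90^16 ≡ 456 (mod 481)
90^18 ≡ 1 (mod 481) ✓
So ord_481(90) = 18.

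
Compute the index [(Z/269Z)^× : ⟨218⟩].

4

By Lagrange's theorem, ord_269(218) divides φ(269) = 269 − 1 = 268 = 2^2 · 67.
Divisors of 268: 1, 2, 4, 67, 134, 268.
Evaluate successive powers at the divisors of 268:
218^1 ≡ 218 (mod 269)
218^2 ≡ 180 (mod 269)
218^4 ≡ 120 (mod 269)
218^67 ≡ 1 (mod 269) ✓
So ord_269(218) = 67, hence |⟨218⟩| = 67.
Index = |(Z/269Z)^×| / |⟨218⟩| = 268 / 67 = 4.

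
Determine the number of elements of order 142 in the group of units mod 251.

φ(251) = 251 − 1 = 250 = 2 · 5^3.
In a cyclic group of order 250, there are φ(d) elements of order d for each divisor d of 250, and zero for non-divisors.
Here 250 is not a multiple of 142, so there are no elements of order 142.

0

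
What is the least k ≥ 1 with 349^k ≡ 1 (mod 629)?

72

ord(349) | φ(629) = φ(17·37) = (17−1)·(37−1) = 16·36 = 576 = 2^6 · 3^2.
Divisors of 576: 1, 2, 3, 4, 6, 8, 9, 12, 16, 18, 24, 32, 36, 48, 64, 72, 96, 144, 192, 288, 576.
Check 349^d mod 629 for each divisor in increasing order:
349^1 ≡ 349 (mod 629)
349^2 ≡ 404 (mod 629)
349^3 ≡ 100 (mod 629)
349^4 ≡ 305 (mod 629)
349^6 ≡ 565 (mod 629)
349^8 ≡ 562 (mod 629)
349^9 ≡ 519 (mod 629)
349^12 ≡ 322 (mod 629)
349^16 ≡ 86 (mod 629)
349^18 ≡ 149 (mod 629)
349^24 ≡ 528 (mod 629)
349^32 ≡ 477 (mod 629)
349^36 ≡ 186 (mod 629)
349^48 ≡ 137 (mod 629)
349^64 ≡ 460 (mod 629)
349^72 ≡ 1 (mod 629) ✓
Therefore the multiplicative order of 349 modulo 629 is 72.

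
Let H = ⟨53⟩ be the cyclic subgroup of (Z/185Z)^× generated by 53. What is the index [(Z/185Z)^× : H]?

4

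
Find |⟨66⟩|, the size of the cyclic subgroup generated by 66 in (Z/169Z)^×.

13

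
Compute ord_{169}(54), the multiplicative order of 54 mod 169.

Since 54 ∈ (Z/169Z)^×, its order divides φ(169) = φ(13^2) = 13·(13−1) = 156 = 2^2 · 3 · 13.
Divisors of 156: 1, 2, 3, 4, 6, 12, 13, 26, 39, 52, 78, 156.
Check 54^d mod 169 for each divisor in increasing order:
54^1 ≡ 54 (mod 169)
54^2 ≡ 43 (mod 169)
54^3 ≡ 125 (mod 169)
54^4 ≡ 159 (mod 169)
54^6 ≡ 77 (mod 169)
54^12 ≡ 14 (mod 169)
54^13 ≡ 80 (mod 169)
54^26 ≡ 147 (mod 169)
54^39 ≡ 99 (mod 169)
54^52 ≡ 146 (mod 169)
54^78 ≡ 168 (mod 169)
54^156 ≡ 1 (mod 169) ✓
Hence ord(54) = 156.

156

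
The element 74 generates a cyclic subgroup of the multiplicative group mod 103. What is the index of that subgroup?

1

ord(74) | φ(103) = 103 − 1 = 102 = 2 · 3 · 17.
Divisors of 102: 1, 2, 3, 6, 17, 34, 51, 102.
Check 74^d mod 103 for each divisor in increasing order:
74^1 ≡ 74 (mod 103)
74^2 ≡ 17 (mod 103)
74^3 ≡ 22 (mod 103)
74^6 ≡ 72 (mod 103)
74^17 ≡ 47 (mod 103)
74^34 ≡ 46 (mod 103)
74^51 ≡ 102 (mod 103)
74^102 ≡ 1 (mod 103) ✓
So ord_103(74) = 102, hence |⟨74⟩| = 102.
[(Z/103Z)^× : ⟨74⟩] = 102/102 = 1.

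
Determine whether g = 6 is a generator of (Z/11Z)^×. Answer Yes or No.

φ(11) = 11 − 1 = 10 = 2 · 5.
An element g generates (Z/11Z)^× iff g^(10/q) ≢ 1 (mod 11) for each prime q ∈ {2, 5}.
6^5 ≡ 10 (mod 11)  [q = 2: ≢ 1 ✓]
6^2 ≡ 3 (mod 11)  [q = 5: ≢ 1 ✓]
All checks pass, so 6 has order 10 and is a primitive root modulo 11.

Yes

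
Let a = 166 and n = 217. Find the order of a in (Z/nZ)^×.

30

The order of 166 must divide φ(217) = φ(7·31) = (7−1)·(31−1) = 6·30 = 180 = 2^2 · 3^2 · 5.
Divisors of 180: 1, 2, 3, 4, 5, 6, 9, 10, 12, 15, 18, 20, 30, 36, 45, 60, 90, 180.
Test each divisor d:
166^1 ≡ 166
166^2 ≡ 214
166^3 ≡ 153
166^4 ≡ 9
166^5 ≡ 192
166^6 ≡ 190
166^9 ≡ 209
166^10 ≡ 191
166^12 ≡ 78
166^15 ≡ 216
166^18 ≡ 64
166^20 ≡ 25
166^30 ≡ 1
So ord_217(166) = 30.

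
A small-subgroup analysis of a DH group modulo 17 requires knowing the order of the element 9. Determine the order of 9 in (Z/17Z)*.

8

The order of 9 must divide φ(17) = 17 − 1 = 16 = 2^4.
Divisors of 16: 1, 2, 4, 8, 16.
Evaluate successive powers at the divisors of 16:
9^1 ≡ 9
9^2 ≡ 13
9^4 ≡ 16
9^8 ≡ 1
Hence ord(9) = 8.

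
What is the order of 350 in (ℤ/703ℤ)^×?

The order of 350 must divide φ(703) = φ(19·37) = (19−1)·(37−1) = 18·36 = 648 = 2^3 · 3^4.
Divisors of 648: 1, 2, 3, 4, 6, 8, 9, 12, 18, 24, 27, 36, 54, 72, 81, 108, 162, 216, 324, 648.
Check 350^d mod 703 for each divisor in increasing order:
350^1 ≡ 350 (mod 703)
350^2 ≡ 178 (mod 703)
350^3 ≡ 436 (mod 703)
350^4 ≡ 49 (mod 703)
350^6 ≡ 286 (mod 703)
350^8 ≡ 292 (mod 703)
350^9 ≡ 265 (mod 703)
350^12 ≡ 248 (mod 703)
350^18 ≡ 628 (mod 703)
350^24 ≡ 343 (mod 703)
350^27 ≡ 512 (mod 703)
350^36 ≡ 1 (mod 703) ✓
Therefore the multiplicative order of 350 modulo 703 is 36.

36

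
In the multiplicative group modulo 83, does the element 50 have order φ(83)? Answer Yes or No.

Yes

φ(83) = 83 − 1 = 82 = 2 · 41.
Test 50^(82/q) mod 83 for each prime factor q of 82:
50^41 ≡ 82 (mod 83)  [q = 2: ≢ 1 ✓]
50^2 ≡ 10 (mod 83)  [q = 41: ≢ 1 ✓]
All checks pass, so 50 has order 82 and is a primitive root modulo 83.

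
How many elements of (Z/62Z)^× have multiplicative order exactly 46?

0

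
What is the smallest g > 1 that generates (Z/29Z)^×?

2

φ(29) = 29 − 1 = 28 = 2^2 · 7.
Test candidates g = 2, 3, … against the prime factors q ∈ {2, 7} of φ(29): g is a generator iff g^(28/q) ≢ 1 for every such q.
g = 2: 2^14 ≡ 28; 2^4 ≡ 16 — none is 1, so 2 is a primitive root.
So 2 is the smallest generator of (Z/29Z)^×.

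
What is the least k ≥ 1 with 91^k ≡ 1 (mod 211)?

210

By Lagrange's theorem, ord_211(91) divides φ(211) = 211 − 1 = 210 = 2 · 3 · 5 · 7.
Divisors of 210: 1, 2, 3, 5, 6, 7, 10, 14, 15, 21, 30, 35, 42, 70, 105, 210.
Compute 91^d (mod 211) for the divisors d until we hit 1:
91^1 ≡ 91 (mod 211)
91^2 ≡ 52 (mod 211)
91^3 ≡ 90 (mod 211)
91^5 ≡ 38 (mod 211)
91^6 ≡ 82 (mod 211)
91^7 ≡ 77 (mod 211)
91^10 ≡ 178 (mod 211)
91^14 ≡ 21 (mod 211)
91^15 ≡ 12 (mod 211)
91^21 ≡ 140 (mod 211)
91^30 ≡ 144 (mod 211)
91^35 ≡ 197 (mod 211)
91^42 ≡ 188 (mod 211)
91^70 ≡ 196 (mod 211)
91^105 ≡ 210 (mod 211)
91^210 ≡ 1 (mod 211) ✓
Therefore the multiplicative order of 91 modulo 211 is 210.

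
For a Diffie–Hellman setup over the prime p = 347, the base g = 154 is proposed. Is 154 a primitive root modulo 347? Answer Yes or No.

No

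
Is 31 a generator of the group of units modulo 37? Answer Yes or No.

φ(37) = 37 − 1 = 36 = 2^2 · 3^2.
It suffices to check that the order of 31 is not a proper divisor of 36: compute 31^(36/q) for q ∈ {2, 3}.
31^18 ≡ 36 (mod 37)  [q = 2: ≢ 1 ✓]
31^12 ≡ 1 (mod 37)  [q = 3: ≡ 1 ✗]
The check at q = 3 fails, so 31 generates a proper subgroup.

No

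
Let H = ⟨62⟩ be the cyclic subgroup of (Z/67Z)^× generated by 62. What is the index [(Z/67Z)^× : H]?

By Lagrange's theorem, ord_67(62) divides φ(67) = 67 − 1 = 66 = 2 · 3 · 11.
Divisors of 66: 1, 2, 3, 6, 11, 22, 33, 66.
Compute 62^d (mod 67) for the divisors d until we hit 1:
62^1 ≡ 62
62^2 ≡ 25
62^3 ≡ 9
62^6 ≡ 14
62^11 ≡ 1
The order of 62 is 11, so the subgroup it generates has 11 elements.
Index = |(Z/67Z)^×| / |⟨62⟩| = 66 / 11 = 6.

6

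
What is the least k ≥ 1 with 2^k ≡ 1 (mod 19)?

18

ord(2) | φ(19) = 19 − 1 = 18 = 2 · 3^2.
Divisors of 18: 1, 2, 3, 6, 9, 18.
Check 2^d mod 19 for each divisor in increasing order:
2^1 ≡ 2 (mod 19)
2^2 ≡ 4 (mod 19)
2^3 ≡ 8 (mod 19)
2^6 ≡ 7 (mod 19)
2^9 ≡ 18 (mod 19)
2^18 ≡ 1 (mod 19) ✓
Hence ord(2) = 18.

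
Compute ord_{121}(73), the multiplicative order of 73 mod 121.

110

By Lagrange's theorem, ord_121(73) divides φ(121) = φ(11^2) = 11·(11−1) = 110 = 2 · 5 · 11.
Divisors of 110: 1, 2, 5, 10, 11, 22, 55, 110.
Check 73^d mod 121 for each divisor in increasing order:
73^1 ≡ 73 (mod 121)
73^2 ≡ 5 (mod 121)
73^5 ≡ 10 (mod 121)
73^10 ≡ 100 (mod 121)
73^11 ≡ 40 (mod 121)
73^22 ≡ 27 (mod 121)
73^55 ≡ 120 (mod 121)
73^110 ≡ 1 (mod 121) ✓
So ord_121(73) = 110.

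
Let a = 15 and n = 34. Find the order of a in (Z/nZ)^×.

By Lagrange's theorem, ord_34(15) divides φ(34) = φ(2)·φ(17) = 1·16 = 16 = 2^4.
Divisors of 16: 1, 2, 4, 8, 16.
Compute 15^d (mod 34) for the divisors d until we hit 1:
15^1 ≡ 15
15^2 ≡ 21
15^4 ≡ 33
15^8 ≡ 1
Therefore the multiplicative order of 15 modulo 34 is 8.

8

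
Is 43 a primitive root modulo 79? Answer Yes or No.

φ(79) = 79 − 1 = 78 = 2 · 3 · 13.
Test 43^(78/q) mod 79 for each prime factor q of 78:
43^39 ≡ 78 (mod 79)  [q = 2: ≢ 1 ✓]
43^26 ≡ 23 (mod 79)  [q = 3: ≢ 1 ✓]
43^6 ≡ 62 (mod 79)  [q = 13: ≢ 1 ✓]
Every test exponent gives a nontrivial residue, hence 43 generates the full group.

Yes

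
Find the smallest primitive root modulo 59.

φ(59) = 59 − 1 = 58 = 2 · 29.
Test candidates g = 2, 3, … against the prime factors q ∈ {2, 29} of φ(59): g is a generator iff g^(58/q) ≢ 1 for every such q.
g = 2: 2^29 ≡ 58; 2^2 ≡ 4 — none is 1, so 2 is a primitive root.
The smallest primitive root modulo 59 is 2.

2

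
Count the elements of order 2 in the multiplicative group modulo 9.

1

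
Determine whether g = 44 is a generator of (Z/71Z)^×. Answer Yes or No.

Yes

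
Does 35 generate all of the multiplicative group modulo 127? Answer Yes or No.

φ(127) = 127 − 1 = 126 = 2 · 3^2 · 7.
An element g generates (Z/127Z)^× iff g^(126/q) ≢ 1 (mod 127) for each prime q ∈ {2, 3, 7}.
35^63 ≡ 1 (mod 127)  [q = 2: ≡ 1 ✗]
35^42 ≡ 107 (mod 127)  [q = 3: ≢ 1 ✓]
35^18 ≡ 32 (mod 127)  [q = 7: ≢ 1 ✓]
Since 35^63 ≡ 1, the order of 35 divides 63 < 126, so 35 is not a primitive root.

No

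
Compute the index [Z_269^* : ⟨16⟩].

4

ord(16) | φ(269) = 269 − 1 = 268 = 2^2 · 67.
Divisors of 268: 1, 2, 4, 67, 134, 268.
Test each divisor d:
16^1 ≡ 16
16^2 ≡ 256
16^4 ≡ 169
16^67 ≡ 1
So ord_269(16) = 67, hence |⟨16⟩| = 67.
Index = |(Z/269Z)^×| / |⟨16⟩| = 268 / 67 = 4.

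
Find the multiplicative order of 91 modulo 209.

90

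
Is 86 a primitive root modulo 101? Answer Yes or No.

Yes

φ(101) = 101 − 1 = 100 = 2^2 · 5^2.
An element g generates (Z/101Z)^× iff g^(100/q) ≢ 1 (mod 101) for each prime q ∈ {2, 5}.
86^50 ≡ 100 (mod 101)  [q = 2: ≢ 1 ✓]
86^20 ≡ 87 (mod 101)  [q = 5: ≢ 1 ✓]
None equal 1, so ord_101(86) = 100: 86 is a primitive root.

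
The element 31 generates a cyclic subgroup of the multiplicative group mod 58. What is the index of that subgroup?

1

By Lagrange's theorem, ord_58(31) divides φ(58) = φ(2)·φ(29) = 1·28 = 28 = 2^2 · 7.
Divisors of 28: 1, 2, 4, 7, 14, 28.
Evaluate successive powers at the divisors of 28:
31^1 ≡ 31
31^2 ≡ 33
31^4 ≡ 45
31^7 ≡ 41
31^14 ≡ 57
31^28 ≡ 1
The order of 31 is 28, so the subgroup it generates has 28 elements.
Index = |(Z/58Z)^×| / |⟨31⟩| = 28 / 28 = 1.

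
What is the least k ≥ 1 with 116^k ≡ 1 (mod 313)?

156

By Lagrange's theorem, ord_313(116) divides φ(313) = 313 − 1 = 312 = 2^3 · 3 · 13.
Divisors of 312: 1, 2, 3, 4, 6, 8, 12, 13, 24, 26, 39, 52, 78, 104, 156, 312.
Check 116^d mod 313 for each divisor in increasing order:
116^1 ≡ 116
116^2 ≡ 310
116^3 ≡ 278
116^4 ≡ 9
116^6 ≡ 286
116^8 ≡ 81
116^12 ≡ 103
116^13 ≡ 54
116^24 ≡ 280
116^26 ≡ 99
116^39 ≡ 25
116^52 ≡ 98
116^78 ≡ 312
116^104 ≡ 214
116^156 ≡ 1
So ord_313(116) = 156.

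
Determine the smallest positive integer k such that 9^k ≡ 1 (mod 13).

By Lagrange's theorem, ord_13(9) divides φ(13) = 13 − 1 = 12 = 2^2 · 3.
Divisors of 12: 1, 2, 3, 4, 6, 12.
Test each divisor d:
9^1 ≡ 9 (mod 13)
9^2 ≡ 3 (mod 13)
9^3 ≡ 1 (mod 13) ✓
Hence ord(9) = 3.

3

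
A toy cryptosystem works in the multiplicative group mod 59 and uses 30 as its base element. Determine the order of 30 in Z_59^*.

Since 30 ∈ (Z/59Z)^×, its order divides φ(59) = 59 − 1 = 58 = 2 · 29.
Divisors of 58: 1, 2, 29, 58.
Compute 30^d (mod 59) for the divisors d until we hit 1:
30^1 ≡ 30
30^2 ≡ 15
30^29 ≡ 58
30^58 ≡ 1
So ord_59(30) = 58.

58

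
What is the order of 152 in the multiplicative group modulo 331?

330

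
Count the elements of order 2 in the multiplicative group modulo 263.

φ(263) = 263 − 1 = 262 = 2 · 131.
Since (Z/263Z)^× is cyclic of order 262, the number of elements of order d is φ(d) when d | 262 and 0 otherwise.
2 | 262, and φ(2) = 2 − 1 = 1.

1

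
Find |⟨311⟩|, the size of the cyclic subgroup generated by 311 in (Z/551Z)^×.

By Lagrange's theorem, ord_551(311) divides φ(551) = φ(19·29) = (19−1)·(29−1) = 18·28 = 504 = 2^3 · 3^2 · 7.
Divisors of 504: 1, 2, 3, 4, 6, 7, 8, 9, 12, 14, 18, 21, 24, 28, 36, 42, 56, 63, 72, 84, 126, 168, 252, 504.
Test each divisor d:
311^1 ≡ 311 (mod 551)
311^2 ≡ 296 (mod 551)
311^3 ≡ 39 (mod 551)
311^4 ≡ 7 (mod 551)
311^6 ≡ 419 (mod 551)
311^7 ≡ 273 (mod 551)
311^8 ≡ 49 (mod 551)
311^9 ≡ 362 (mod 551)
311^12 ≡ 343 (mod 551)
311^14 ≡ 144 (mod 551)
311^18 ≡ 457 (mod 551)
311^21 ≡ 191 (mod 551)
311^24 ≡ 286 (mod 551)
311^28 ≡ 349 (mod 551)
311^36 ≡ 20 (mod 551)
311^42 ≡ 115 (mod 551)
311^56 ≡ 30 (mod 551)
311^63 ≡ 476 (mod 551)
311^72 ≡ 400 (mod 551)
311^84 ≡ 1 (mod 551) ✓
So ord_551(311) = 84.

84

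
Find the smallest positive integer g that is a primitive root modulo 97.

φ(97) = 97 − 1 = 96 = 2^5 · 3.
g is a primitive root iff g^(96/q) ≢ 1 (mod 97) for each prime q ∈ {2, 3}.
g = 2: 2^48 ≡ 1 — hits 1, so not a primitive root.
g = 3: 3^48 ≡ 1 — hits 1, so not a primitive root.
g = 4: 4^48 ≡ 1 — hits 1, so not a primitive root.
g = 5: 5^48 ≡ 96; 5^32 ≡ 35 — none is 1, so 5 is a primitive root.
Hence the least primitive root of 97 is 5.

5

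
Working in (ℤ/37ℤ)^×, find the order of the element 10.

By Lagrange's theorem, ord_37(10) divides φ(37) = 37 − 1 = 36 = 2^2 · 3^2.
Divisors of 36: 1, 2, 3, 4, 6, 9, 12, 18, 36.
Test each divisor d:
10^1 ≡ 10 (mod 37)
10^2 ≡ 26 (mod 37)
10^3 ≡ 1 (mod 37) ✓
So ord_37(10) = 3.

3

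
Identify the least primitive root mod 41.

6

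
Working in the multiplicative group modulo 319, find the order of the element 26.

140

ord(26) | φ(319) = φ(11·29) = (11−1)·(29−1) = 10·28 = 280 = 2^3 · 5 · 7.
Divisors of 280: 1, 2, 4, 5, 7, 8, 10, 14, 20, 28, 35, 40, 56, 70, 140, 280.
Evaluate successive powers at the divisors of 280:
26^1 ≡ 26
26^2 ≡ 38
26^4 ≡ 168
26^5 ≡ 221
26^7 ≡ 104
26^8 ≡ 152
26^10 ≡ 34
26^14 ≡ 289
26^20 ≡ 199
26^28 ≡ 262
26^35 ≡ 133
26^40 ≡ 45
26^56 ≡ 59
26^70 ≡ 144
26^140 ≡ 1
Therefore the multiplicative order of 26 modulo 319 is 140.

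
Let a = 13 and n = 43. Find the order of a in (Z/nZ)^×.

21

By Lagrange's theorem, ord_43(13) divides φ(43) = 43 − 1 = 42 = 2 · 3 · 7.
Divisors of 42: 1, 2, 3, 6, 7, 14, 21, 42.
Evaluate successive powers at the divisors of 42:
13^1 ≡ 13 (mod 43)
13^2 ≡ 40 (mod 43)
13^3 ≡ 4 (mod 43)
13^6 ≡ 16 (mod 43)
13^7 ≡ 36 (mod 43)
13^14 ≡ 6 (mod 43)
13^21 ≡ 1 (mod 43) ✓
So ord_43(13) = 21.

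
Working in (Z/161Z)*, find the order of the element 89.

66

By Lagrange's theorem, ord_161(89) divides φ(161) = φ(7·23) = (7−1)·(23−1) = 6·22 = 132 = 2^2 · 3 · 11.
Divisors of 132: 1, 2, 3, 4, 6, 11, 12, 22, 33, 44, 66, 132.
Compute 89^d (mod 161) for the divisors d until we hit 1:
89^1 ≡ 89 (mod 161)
89^2 ≡ 32 (mod 161)
89^3 ≡ 111 (mod 161)
89^4 ≡ 58 (mod 161)
89^6 ≡ 85 (mod 161)
89^11 ≡ 45 (mod 161)
89^12 ≡ 141 (mod 161)
89^22 ≡ 93 (mod 161)
89^33 ≡ 160 (mod 161)
89^44 ≡ 116 (mod 161)
89^66 ≡ 1 (mod 161) ✓
Hence ord(89) = 66.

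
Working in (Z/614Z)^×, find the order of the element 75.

ord(75) | φ(614) = φ(2)·φ(307) = 1·306 = 306 = 2 · 3^2 · 17.
Divisors of 306: 1, 2, 3, 6, 9, 17, 18, 34, 51, 102, 153, 306.
Evaluate successive powers at the divisors of 306:
75^1 ≡ 75
75^2 ≡ 99
75^3 ≡ 57
75^6 ≡ 179
75^9 ≡ 379
75^17 ≡ 327
75^18 ≡ 579
75^34 ≡ 93
75^51 ≡ 325
75^102 ≡ 17
75^153 ≡ 613
75^306 ≡ 1
Hence ord(75) = 306.

306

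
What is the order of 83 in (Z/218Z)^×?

54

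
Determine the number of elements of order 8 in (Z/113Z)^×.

4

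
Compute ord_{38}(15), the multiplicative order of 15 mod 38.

18

Since 15 ∈ (Z/38Z)^×, its order divides φ(38) = φ(2)·φ(19) = 1·18 = 18 = 2 · 3^2.
Divisors of 18: 1, 2, 3, 6, 9, 18.
Compute 15^d (mod 38) for the divisors d until we hit 1:
15^1 ≡ 15 (mod 38)
15^2 ≡ 35 (mod 38)
15^3 ≡ 31 (mod 38)
15^6 ≡ 11 (mod 38)
15^9 ≡ 37 (mod 38)
15^18 ≡ 1 (mod 38) ✓
The smallest such exponent is 18, so the order of 15 is 18.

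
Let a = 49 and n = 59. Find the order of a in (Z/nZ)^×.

The order of 49 must divide φ(59) = 59 − 1 = 58 = 2 · 29.
Divisors of 58: 1, 2, 29, 58.
Compute 49^d (mod 59) for the divisors d until we hit 1:
49^1 ≡ 49 (mod 59)
49^2 ≡ 41 (mod 59)
49^29 ≡ 1 (mod 59) ✓
Therefore the multiplicative order of 49 modulo 59 is 29.

29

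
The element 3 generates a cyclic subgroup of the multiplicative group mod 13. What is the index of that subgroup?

By Lagrange's theorem, ord_13(3) divides φ(13) = 13 − 1 = 12 = 2^2 · 3.
Divisors of 12: 1, 2, 3, 4, 6, 12.
Test each divisor d:
3^1 ≡ 3 (mod 13)
3^2 ≡ 9 (mod 13)
3^3 ≡ 1 (mod 13) ✓
So ord_13(3) = 3, hence |⟨3⟩| = 3.
The index is φ(13) / ord(3) = 12 / 3 = 4.

4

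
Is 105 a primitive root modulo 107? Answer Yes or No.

No

φ(107) = 107 − 1 = 106 = 2 · 53.
Test 105^(106/q) mod 107 for each prime factor q of 106:
105^53 ≡ 1 (mod 107)  [q = 2: ≡ 1 ✗]
105^2 ≡ 4 (mod 107)  [q = 53: ≢ 1 ✓]
The check at q = 2 fails, so 105 generates a proper subgroup.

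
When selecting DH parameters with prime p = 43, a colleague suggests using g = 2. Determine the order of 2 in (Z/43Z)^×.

14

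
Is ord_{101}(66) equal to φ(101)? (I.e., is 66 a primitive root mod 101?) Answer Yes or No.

Yes

φ(101) = 101 − 1 = 100 = 2^2 · 5^2.
Test 66^(100/q) mod 101 for each prime factor q of 100:
66^50 ≡ 100 (mod 101)  [q = 2: ≢ 1 ✓]
66^20 ≡ 87 (mod 101)  [q = 5: ≢ 1 ✓]
All checks pass, so 66 has order 100 and is a primitive root modulo 101.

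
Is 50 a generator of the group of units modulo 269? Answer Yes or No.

φ(269) = 269 − 1 = 268 = 2^2 · 67.
An element g generates (Z/269Z)^× iff g^(268/q) ≢ 1 (mod 269) for each prime q ∈ {2, 67}.
50^134 ≡ 268 (mod 269)  [q = 2: ≢ 1 ✓]
50^4 ≡ 54 (mod 269)  [q = 67: ≢ 1 ✓]
All checks pass, so 50 has order 268 and is a primitive root modulo 269.

Yes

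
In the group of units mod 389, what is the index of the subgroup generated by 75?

1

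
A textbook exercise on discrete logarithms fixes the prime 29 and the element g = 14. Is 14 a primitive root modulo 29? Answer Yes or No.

Yes

φ(29) = 29 − 1 = 28 = 2^2 · 7.
It suffices to check that the order of 14 is not a proper divisor of 28: compute 14^(28/q) for q ∈ {2, 7}.
14^14 ≡ 28 (mod 29)  [q = 2: ≢ 1 ✓]
14^4 ≡ 20 (mod 29)  [q = 7: ≢ 1 ✓]
None equal 1, so ord_29(14) = 28: 14 is a primitive root.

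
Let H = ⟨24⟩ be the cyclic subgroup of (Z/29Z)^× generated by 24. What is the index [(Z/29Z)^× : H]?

4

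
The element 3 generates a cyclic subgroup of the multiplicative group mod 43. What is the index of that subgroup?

1

The order of 3 must divide φ(43) = 43 − 1 = 42 = 2 · 3 · 7.
Divisors of 42: 1, 2, 3, 6, 7, 14, 21, 42.
Evaluate successive powers at the divisors of 42:
3^1 ≡ 3 (mod 43)
3^2 ≡ 9 (mod 43)
3^3 ≡ 27 (mod 43)
3^6 ≡ 41 (mod 43)
3^7 ≡ 37 (mod 43)
3^14 ≡ 36 (mod 43)
3^21 ≡ 42 (mod 43)
3^42 ≡ 1 (mod 43) ✓
So ord_43(3) = 42, hence |⟨3⟩| = 42.
The index is φ(43) / ord(3) = 42 / 42 = 1.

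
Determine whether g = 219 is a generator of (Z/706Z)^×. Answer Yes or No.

Yes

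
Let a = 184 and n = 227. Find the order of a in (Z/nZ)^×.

226

The order of 184 must divide φ(227) = 227 − 1 = 226 = 2 · 113.
Divisors of 226: 1, 2, 113, 226.
Evaluate successive powers at the divisors of 226:
184^1 ≡ 184 (mod 227)
184^2 ≡ 33 (mod 227)
184^113 ≡ 226 (mod 227)
184^226 ≡ 1 (mod 227) ✓
Therefore the multiplicative order of 184 modulo 227 is 226.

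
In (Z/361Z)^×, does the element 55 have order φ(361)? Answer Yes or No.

φ(361) = φ(19^2) = 19·(19−1) = 342 = 2 · 3^2 · 19.
It suffices to check that the order of 55 is not a proper divisor of 342: compute 55^(342/q) for q ∈ {2, 3, 19}.
55^171 ≡ 1 (mod 361)  [q = 2: ≡ 1 ✗]
55^114 ≡ 292 (mod 361)  [q = 3: ≢ 1 ✓]
55^18 ≡ 267 (mod 361)  [q = 19: ≢ 1 ✓]
Since 55^171 ≡ 1, the order of 55 divides 171 < 342, so 55 is not a primitive root.

No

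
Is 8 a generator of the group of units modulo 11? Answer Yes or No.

Yes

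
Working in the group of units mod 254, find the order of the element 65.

126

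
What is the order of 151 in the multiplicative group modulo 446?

222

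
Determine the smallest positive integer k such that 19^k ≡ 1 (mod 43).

42

By Lagrange's theorem, ord_43(19) divides φ(43) = 43 − 1 = 42 = 2 · 3 · 7.
Divisors of 42: 1, 2, 3, 6, 7, 14, 21, 42.
Evaluate successive powers at the divisors of 42:
19^1 ≡ 19
19^2 ≡ 17
19^3 ≡ 22
19^6 ≡ 11
19^7 ≡ 37
19^14 ≡ 36
19^21 ≡ 42
19^42 ≡ 1
Therefore the multiplicative order of 19 modulo 43 is 42.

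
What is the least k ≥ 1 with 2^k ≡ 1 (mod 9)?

6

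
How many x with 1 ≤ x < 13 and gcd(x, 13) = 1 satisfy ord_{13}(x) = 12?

4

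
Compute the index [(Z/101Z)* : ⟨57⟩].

5

Since 57 ∈ (Z/101Z)^×, its order divides φ(101) = 101 − 1 = 100 = 2^2 · 5^2.
Divisors of 100: 1, 2, 4, 5, 10, 20, 25, 50, 100.
Test each divisor d:
57^1 ≡ 57
57^2 ≡ 17
57^4 ≡ 87
57^5 ≡ 10
57^10 ≡ 100
57^20 ≡ 1
So ord_101(57) = 20, hence |⟨57⟩| = 20.
[(Z/101Z)^× : ⟨57⟩] = 100/20 = 5.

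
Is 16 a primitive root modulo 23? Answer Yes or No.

φ(23) = 23 − 1 = 22 = 2 · 11.
It suffices to check that the order of 16 is not a proper divisor of 22: compute 16^(22/q) for q ∈ {2, 11}.
16^11 ≡ 1 (mod 23)  [q = 2: ≡ 1 ✗]
16^2 ≡ 3 (mod 23)  [q = 11: ≢ 1 ✓]
Since 16^11 ≡ 1, the order of 16 divides 11 < 22, so 16 is not a primitive root.

No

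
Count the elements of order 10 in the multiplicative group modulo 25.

φ(25) = φ(5^2) = 5·(5−1) = 20 = 2^2 · 5.
(Z/25Z)^× is cyclic (|G| = 20); a cyclic group of order m has exactly φ(d) elements of each order d | m, and none otherwise.
10 = 2 · 5 divides 20, and φ(10) = 4.

4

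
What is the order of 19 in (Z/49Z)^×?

6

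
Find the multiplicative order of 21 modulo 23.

22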